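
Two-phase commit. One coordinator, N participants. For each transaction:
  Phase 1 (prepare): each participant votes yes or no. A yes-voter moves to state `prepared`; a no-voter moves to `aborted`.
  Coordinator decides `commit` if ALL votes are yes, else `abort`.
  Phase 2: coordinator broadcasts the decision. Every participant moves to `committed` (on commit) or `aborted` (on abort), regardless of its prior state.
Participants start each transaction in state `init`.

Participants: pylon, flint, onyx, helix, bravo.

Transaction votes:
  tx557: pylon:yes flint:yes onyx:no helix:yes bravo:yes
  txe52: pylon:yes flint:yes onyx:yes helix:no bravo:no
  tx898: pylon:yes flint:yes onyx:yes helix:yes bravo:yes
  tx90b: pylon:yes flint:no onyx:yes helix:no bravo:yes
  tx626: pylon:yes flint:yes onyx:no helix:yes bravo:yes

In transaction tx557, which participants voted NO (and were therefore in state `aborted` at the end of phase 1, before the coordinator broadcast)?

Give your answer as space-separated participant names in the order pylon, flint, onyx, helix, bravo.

Answer: onyx

Derivation:
Txn tx557 phase 1: pylon yes -> prepared; flint yes -> prepared; onyx no -> aborted; helix yes -> prepared; bravo yes -> prepared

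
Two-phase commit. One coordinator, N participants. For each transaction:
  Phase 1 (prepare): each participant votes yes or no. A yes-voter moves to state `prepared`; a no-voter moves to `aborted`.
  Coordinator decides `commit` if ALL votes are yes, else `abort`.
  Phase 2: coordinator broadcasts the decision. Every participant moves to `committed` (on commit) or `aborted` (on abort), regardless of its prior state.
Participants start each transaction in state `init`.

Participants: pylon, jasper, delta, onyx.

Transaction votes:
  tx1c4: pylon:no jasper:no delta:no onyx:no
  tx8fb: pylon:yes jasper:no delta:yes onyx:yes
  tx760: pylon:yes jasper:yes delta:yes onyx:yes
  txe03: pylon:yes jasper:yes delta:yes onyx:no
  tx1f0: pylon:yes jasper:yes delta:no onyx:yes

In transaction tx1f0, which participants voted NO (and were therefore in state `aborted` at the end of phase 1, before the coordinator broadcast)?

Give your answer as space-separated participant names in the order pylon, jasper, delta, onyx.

Answer: delta

Derivation:
Txn tx1f0 phase 1: pylon yes -> prepared; jasper yes -> prepared; delta no -> aborted; onyx yes -> prepared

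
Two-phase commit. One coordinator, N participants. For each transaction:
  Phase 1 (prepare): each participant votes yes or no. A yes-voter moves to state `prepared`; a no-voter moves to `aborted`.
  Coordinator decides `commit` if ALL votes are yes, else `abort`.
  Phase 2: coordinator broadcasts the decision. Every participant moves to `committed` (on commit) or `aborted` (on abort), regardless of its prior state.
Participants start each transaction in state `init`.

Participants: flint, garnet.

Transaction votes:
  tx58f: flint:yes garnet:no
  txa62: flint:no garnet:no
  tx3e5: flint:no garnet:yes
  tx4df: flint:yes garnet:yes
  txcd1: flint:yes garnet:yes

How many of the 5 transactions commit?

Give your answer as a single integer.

tx58f: no from garnet -> abort (commits=0)
txa62: no from flint, garnet -> abort (commits=0)
tx3e5: no from flint -> abort (commits=0)
tx4df: all yes -> commit (commits=1)
txcd1: all yes -> commit (commits=2)

Answer: 2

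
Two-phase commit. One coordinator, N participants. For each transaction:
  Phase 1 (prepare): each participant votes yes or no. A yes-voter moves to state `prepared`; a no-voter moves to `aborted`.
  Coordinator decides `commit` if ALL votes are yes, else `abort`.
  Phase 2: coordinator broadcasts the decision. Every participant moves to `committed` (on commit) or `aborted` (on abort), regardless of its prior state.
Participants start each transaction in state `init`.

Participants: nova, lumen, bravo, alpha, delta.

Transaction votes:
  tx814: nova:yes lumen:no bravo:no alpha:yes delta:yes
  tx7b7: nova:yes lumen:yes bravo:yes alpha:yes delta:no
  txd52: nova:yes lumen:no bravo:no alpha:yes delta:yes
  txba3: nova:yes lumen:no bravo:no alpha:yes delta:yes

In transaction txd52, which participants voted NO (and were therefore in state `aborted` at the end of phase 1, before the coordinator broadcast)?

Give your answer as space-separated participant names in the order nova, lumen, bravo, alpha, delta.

Txn txd52 phase 1: nova yes -> prepared; lumen no -> aborted; bravo no -> aborted; alpha yes -> prepared; delta yes -> prepared

Answer: lumen bravo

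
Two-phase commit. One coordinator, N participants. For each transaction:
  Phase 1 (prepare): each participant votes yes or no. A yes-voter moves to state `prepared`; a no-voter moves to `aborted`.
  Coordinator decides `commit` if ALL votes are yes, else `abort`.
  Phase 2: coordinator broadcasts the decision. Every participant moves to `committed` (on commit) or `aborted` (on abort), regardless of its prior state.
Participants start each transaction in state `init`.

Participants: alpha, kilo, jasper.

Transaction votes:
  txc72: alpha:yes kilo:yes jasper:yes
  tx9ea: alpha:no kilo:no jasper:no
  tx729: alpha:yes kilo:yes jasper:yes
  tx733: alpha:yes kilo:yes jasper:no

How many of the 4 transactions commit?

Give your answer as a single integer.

Answer: 2

Derivation:
txc72: all yes -> commit (commits=1)
tx9ea: no from alpha, kilo, jasper -> abort (commits=1)
tx729: all yes -> commit (commits=2)
tx733: no from jasper -> abort (commits=2)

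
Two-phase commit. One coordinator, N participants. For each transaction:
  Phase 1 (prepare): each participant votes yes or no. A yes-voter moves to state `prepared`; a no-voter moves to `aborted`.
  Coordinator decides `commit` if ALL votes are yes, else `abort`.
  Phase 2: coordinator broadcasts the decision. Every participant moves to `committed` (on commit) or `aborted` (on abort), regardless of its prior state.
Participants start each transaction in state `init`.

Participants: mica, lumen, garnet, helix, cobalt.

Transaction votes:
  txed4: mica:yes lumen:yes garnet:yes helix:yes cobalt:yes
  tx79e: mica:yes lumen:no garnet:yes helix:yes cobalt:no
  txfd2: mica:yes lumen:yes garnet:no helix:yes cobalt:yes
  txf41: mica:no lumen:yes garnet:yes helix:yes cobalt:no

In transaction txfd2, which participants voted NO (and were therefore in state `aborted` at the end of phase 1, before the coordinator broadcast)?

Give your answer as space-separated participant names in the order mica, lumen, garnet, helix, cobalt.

Txn txfd2 phase 1: mica yes -> prepared; lumen yes -> prepared; garnet no -> aborted; helix yes -> prepared; cobalt yes -> prepared

Answer: garnet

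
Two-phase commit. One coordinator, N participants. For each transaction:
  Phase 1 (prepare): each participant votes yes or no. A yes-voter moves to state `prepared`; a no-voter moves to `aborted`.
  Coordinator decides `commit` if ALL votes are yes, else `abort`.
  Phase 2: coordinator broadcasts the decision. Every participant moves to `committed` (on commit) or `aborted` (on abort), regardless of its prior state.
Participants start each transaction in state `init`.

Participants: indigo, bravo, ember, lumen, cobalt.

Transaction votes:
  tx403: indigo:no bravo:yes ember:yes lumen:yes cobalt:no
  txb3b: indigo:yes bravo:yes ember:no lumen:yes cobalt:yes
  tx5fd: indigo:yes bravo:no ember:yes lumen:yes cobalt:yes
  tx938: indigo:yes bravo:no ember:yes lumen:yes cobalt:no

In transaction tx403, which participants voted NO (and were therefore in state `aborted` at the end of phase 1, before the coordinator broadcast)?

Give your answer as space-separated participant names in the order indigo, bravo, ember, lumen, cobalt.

Answer: indigo cobalt

Derivation:
Txn tx403 phase 1: indigo no -> aborted; bravo yes -> prepared; ember yes -> prepared; lumen yes -> prepared; cobalt no -> aborted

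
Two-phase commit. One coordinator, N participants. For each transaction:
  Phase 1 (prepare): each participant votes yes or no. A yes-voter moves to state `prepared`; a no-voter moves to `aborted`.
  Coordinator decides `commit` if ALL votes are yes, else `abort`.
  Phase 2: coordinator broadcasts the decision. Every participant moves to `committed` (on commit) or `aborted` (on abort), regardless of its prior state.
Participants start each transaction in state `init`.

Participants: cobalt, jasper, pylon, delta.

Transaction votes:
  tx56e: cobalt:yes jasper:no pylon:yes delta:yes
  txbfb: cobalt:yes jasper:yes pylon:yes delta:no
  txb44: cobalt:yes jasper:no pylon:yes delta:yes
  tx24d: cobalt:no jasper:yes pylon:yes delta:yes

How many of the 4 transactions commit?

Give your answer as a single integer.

tx56e: no from jasper -> abort (commits=0)
txbfb: no from delta -> abort (commits=0)
txb44: no from jasper -> abort (commits=0)
tx24d: no from cobalt -> abort (commits=0)

Answer: 0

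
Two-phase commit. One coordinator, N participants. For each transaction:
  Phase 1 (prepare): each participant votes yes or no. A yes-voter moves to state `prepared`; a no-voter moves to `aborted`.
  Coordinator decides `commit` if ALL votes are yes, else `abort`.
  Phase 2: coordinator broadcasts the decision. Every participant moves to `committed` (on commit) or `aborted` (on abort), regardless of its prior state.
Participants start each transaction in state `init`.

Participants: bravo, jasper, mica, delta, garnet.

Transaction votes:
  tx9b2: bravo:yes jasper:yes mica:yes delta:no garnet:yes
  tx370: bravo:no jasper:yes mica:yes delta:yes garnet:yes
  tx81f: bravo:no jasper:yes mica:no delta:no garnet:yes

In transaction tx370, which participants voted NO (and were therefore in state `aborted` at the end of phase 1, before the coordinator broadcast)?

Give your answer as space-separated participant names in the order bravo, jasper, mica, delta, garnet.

Answer: bravo

Derivation:
Txn tx370 phase 1: bravo no -> aborted; jasper yes -> prepared; mica yes -> prepared; delta yes -> prepared; garnet yes -> prepared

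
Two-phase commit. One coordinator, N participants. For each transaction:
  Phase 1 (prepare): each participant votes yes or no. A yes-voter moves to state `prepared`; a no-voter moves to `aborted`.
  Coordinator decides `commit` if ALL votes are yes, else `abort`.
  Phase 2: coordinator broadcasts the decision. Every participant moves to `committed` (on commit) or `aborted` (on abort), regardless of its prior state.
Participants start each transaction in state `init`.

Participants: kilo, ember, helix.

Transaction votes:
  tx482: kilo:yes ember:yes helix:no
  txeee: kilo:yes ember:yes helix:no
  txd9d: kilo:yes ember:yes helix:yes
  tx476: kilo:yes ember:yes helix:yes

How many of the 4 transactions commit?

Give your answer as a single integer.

Answer: 2

Derivation:
tx482: no from helix -> abort (commits=0)
txeee: no from helix -> abort (commits=0)
txd9d: all yes -> commit (commits=1)
tx476: all yes -> commit (commits=2)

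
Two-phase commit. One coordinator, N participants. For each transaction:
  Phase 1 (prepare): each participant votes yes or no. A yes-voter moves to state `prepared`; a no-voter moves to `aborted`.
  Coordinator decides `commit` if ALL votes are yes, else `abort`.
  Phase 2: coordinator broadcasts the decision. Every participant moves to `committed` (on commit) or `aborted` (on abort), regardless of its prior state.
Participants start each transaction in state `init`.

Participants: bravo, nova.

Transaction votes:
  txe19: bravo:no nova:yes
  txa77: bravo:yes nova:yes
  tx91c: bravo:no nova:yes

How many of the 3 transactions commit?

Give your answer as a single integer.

Answer: 1

Derivation:
txe19: no from bravo -> abort (commits=0)
txa77: all yes -> commit (commits=1)
tx91c: no from bravo -> abort (commits=1)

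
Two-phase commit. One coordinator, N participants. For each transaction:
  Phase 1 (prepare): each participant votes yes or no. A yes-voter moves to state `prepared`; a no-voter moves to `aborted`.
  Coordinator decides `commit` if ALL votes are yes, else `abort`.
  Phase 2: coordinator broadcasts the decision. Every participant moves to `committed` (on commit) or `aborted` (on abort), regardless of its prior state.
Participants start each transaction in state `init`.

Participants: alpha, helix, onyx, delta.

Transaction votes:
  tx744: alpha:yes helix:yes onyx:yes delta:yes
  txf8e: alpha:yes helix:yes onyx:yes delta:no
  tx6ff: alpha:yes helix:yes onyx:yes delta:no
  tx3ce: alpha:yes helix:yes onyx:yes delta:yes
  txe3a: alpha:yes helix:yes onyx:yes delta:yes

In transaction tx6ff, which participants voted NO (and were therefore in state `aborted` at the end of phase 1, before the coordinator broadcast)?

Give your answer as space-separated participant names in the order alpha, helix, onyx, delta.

Txn tx6ff phase 1: alpha yes -> prepared; helix yes -> prepared; onyx yes -> prepared; delta no -> aborted

Answer: delta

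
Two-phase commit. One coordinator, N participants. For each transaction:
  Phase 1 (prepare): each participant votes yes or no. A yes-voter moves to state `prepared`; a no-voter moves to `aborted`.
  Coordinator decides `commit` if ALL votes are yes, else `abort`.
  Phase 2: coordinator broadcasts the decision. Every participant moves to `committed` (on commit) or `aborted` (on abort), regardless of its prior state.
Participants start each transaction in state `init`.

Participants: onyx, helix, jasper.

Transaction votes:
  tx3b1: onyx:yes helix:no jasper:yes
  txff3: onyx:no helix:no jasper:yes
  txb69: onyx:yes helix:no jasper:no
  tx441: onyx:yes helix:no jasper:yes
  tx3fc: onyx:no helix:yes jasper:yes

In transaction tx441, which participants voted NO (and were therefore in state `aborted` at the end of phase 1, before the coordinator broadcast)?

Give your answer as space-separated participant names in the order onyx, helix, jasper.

Answer: helix

Derivation:
Txn tx441 phase 1: onyx yes -> prepared; helix no -> aborted; jasper yes -> prepared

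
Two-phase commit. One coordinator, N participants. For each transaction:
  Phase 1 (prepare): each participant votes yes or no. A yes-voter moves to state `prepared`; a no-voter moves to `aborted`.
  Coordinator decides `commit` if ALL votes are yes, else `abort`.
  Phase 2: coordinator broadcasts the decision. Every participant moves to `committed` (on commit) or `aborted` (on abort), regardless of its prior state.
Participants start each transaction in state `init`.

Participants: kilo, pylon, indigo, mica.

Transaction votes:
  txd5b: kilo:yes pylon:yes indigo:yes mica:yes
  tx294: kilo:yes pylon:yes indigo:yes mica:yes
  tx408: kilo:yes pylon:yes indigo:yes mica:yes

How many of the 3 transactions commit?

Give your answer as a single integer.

txd5b: all yes -> commit (commits=1)
tx294: all yes -> commit (commits=2)
tx408: all yes -> commit (commits=3)

Answer: 3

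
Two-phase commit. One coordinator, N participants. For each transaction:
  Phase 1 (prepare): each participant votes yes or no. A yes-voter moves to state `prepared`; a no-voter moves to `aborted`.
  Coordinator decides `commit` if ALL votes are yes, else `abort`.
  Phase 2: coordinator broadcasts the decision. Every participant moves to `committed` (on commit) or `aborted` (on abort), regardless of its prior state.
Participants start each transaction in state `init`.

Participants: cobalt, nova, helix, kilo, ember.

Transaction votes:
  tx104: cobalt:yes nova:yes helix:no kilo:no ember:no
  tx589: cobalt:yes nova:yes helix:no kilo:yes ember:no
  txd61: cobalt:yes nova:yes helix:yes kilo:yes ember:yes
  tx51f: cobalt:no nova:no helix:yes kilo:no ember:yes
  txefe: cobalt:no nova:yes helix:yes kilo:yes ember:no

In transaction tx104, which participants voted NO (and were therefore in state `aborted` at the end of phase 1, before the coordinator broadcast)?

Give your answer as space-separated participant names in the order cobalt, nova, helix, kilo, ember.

Txn tx104 phase 1: cobalt yes -> prepared; nova yes -> prepared; helix no -> aborted; kilo no -> aborted; ember no -> aborted

Answer: helix kilo ember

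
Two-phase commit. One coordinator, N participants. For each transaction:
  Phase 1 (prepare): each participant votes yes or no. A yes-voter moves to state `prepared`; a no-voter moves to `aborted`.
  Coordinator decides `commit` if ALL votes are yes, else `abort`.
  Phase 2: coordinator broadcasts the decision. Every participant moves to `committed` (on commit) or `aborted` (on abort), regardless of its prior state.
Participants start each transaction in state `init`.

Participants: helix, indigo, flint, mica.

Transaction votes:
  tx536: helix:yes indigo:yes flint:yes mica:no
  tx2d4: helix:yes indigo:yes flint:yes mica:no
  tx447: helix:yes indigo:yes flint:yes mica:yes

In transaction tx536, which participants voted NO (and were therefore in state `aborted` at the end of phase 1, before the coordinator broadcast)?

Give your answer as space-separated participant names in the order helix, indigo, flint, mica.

Answer: mica

Derivation:
Txn tx536 phase 1: helix yes -> prepared; indigo yes -> prepared; flint yes -> prepared; mica no -> aborted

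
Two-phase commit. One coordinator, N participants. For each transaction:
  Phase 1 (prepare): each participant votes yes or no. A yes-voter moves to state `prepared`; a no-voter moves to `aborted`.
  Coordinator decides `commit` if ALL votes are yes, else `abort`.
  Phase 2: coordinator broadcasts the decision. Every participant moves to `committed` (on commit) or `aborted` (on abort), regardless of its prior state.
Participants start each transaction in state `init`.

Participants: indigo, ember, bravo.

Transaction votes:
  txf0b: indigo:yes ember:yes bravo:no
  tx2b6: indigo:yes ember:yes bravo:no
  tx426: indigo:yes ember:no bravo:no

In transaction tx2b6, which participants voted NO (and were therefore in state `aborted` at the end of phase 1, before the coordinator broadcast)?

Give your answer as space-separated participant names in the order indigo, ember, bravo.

Txn tx2b6 phase 1: indigo yes -> prepared; ember yes -> prepared; bravo no -> aborted

Answer: bravo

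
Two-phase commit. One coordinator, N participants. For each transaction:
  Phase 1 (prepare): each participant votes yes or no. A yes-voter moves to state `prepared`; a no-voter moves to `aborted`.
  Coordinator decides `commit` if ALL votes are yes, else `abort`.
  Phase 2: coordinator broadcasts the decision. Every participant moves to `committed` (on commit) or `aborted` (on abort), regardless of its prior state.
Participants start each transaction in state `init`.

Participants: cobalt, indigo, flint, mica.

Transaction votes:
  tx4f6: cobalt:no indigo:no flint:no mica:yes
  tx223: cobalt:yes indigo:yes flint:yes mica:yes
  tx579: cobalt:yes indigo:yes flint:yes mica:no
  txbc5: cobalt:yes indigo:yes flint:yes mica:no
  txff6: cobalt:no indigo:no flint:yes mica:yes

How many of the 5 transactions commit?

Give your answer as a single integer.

Answer: 1

Derivation:
tx4f6: no from cobalt, indigo, flint -> abort (commits=0)
tx223: all yes -> commit (commits=1)
tx579: no from mica -> abort (commits=1)
txbc5: no from mica -> abort (commits=1)
txff6: no from cobalt, indigo -> abort (commits=1)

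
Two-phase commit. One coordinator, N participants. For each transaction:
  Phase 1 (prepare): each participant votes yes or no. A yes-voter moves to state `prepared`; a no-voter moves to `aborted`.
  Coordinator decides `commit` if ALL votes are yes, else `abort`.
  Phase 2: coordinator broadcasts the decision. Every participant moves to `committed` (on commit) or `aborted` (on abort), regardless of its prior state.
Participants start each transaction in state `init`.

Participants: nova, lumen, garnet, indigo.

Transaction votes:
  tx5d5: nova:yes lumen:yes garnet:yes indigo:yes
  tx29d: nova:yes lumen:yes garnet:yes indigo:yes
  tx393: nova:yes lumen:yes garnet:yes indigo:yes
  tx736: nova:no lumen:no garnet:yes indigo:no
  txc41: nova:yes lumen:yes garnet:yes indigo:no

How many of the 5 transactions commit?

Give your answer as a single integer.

tx5d5: all yes -> commit (commits=1)
tx29d: all yes -> commit (commits=2)
tx393: all yes -> commit (commits=3)
tx736: no from nova, lumen, indigo -> abort (commits=3)
txc41: no from indigo -> abort (commits=3)

Answer: 3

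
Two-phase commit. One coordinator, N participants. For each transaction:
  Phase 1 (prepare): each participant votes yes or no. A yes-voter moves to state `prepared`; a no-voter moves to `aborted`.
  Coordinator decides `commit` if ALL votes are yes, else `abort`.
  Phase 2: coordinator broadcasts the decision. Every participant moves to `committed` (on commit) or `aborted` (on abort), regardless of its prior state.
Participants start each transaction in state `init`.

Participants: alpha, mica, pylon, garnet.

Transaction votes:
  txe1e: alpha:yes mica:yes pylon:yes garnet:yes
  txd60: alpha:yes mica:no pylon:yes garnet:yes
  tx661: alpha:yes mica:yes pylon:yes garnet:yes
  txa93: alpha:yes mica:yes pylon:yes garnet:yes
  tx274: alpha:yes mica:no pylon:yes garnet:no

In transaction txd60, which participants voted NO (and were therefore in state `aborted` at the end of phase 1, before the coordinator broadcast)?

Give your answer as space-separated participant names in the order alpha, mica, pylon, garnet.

Answer: mica

Derivation:
Txn txd60 phase 1: alpha yes -> prepared; mica no -> aborted; pylon yes -> prepared; garnet yes -> prepared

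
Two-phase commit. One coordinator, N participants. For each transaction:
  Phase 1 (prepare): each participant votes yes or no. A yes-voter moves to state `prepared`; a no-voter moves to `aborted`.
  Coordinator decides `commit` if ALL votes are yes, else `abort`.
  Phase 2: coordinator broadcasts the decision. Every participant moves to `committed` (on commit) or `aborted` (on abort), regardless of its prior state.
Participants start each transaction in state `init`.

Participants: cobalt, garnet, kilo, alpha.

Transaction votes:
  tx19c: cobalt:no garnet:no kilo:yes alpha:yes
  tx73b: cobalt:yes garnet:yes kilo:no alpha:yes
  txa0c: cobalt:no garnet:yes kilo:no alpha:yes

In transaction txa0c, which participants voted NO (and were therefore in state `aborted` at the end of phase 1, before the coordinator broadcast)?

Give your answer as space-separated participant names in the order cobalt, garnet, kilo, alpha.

Answer: cobalt kilo

Derivation:
Txn txa0c phase 1: cobalt no -> aborted; garnet yes -> prepared; kilo no -> aborted; alpha yes -> prepared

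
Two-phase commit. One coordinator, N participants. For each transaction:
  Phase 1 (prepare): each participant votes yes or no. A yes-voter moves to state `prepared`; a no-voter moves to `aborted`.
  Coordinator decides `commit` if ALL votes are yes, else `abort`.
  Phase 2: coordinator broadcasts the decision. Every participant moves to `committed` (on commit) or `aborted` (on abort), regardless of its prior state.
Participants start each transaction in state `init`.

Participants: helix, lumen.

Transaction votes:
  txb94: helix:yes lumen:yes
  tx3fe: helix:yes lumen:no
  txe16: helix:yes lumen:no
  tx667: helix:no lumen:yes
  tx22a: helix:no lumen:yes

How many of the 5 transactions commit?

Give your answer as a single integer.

txb94: all yes -> commit (commits=1)
tx3fe: no from lumen -> abort (commits=1)
txe16: no from lumen -> abort (commits=1)
tx667: no from helix -> abort (commits=1)
tx22a: no from helix -> abort (commits=1)

Answer: 1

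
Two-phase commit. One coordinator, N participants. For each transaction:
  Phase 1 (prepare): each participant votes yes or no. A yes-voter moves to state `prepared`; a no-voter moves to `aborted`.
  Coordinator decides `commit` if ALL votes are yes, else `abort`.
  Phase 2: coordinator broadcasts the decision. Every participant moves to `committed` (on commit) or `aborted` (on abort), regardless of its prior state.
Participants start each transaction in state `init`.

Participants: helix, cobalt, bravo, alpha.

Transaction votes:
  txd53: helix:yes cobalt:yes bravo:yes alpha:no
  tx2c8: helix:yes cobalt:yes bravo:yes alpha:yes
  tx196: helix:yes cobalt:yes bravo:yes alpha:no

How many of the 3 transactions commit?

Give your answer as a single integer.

txd53: no from alpha -> abort (commits=0)
tx2c8: all yes -> commit (commits=1)
tx196: no from alpha -> abort (commits=1)

Answer: 1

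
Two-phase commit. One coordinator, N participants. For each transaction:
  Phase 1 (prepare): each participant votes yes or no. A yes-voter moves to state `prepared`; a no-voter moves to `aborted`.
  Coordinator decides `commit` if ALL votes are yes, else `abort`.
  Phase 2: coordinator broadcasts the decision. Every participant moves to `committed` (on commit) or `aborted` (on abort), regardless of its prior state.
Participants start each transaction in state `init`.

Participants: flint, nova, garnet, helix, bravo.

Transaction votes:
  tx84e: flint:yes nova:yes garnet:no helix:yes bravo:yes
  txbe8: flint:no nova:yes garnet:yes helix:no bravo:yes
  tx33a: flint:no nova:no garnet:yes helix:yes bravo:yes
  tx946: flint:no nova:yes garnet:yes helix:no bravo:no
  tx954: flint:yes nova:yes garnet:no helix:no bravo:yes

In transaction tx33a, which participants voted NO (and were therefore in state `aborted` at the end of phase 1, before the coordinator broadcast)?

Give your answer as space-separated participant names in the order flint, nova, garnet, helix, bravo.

Answer: flint nova

Derivation:
Txn tx33a phase 1: flint no -> aborted; nova no -> aborted; garnet yes -> prepared; helix yes -> prepared; bravo yes -> prepared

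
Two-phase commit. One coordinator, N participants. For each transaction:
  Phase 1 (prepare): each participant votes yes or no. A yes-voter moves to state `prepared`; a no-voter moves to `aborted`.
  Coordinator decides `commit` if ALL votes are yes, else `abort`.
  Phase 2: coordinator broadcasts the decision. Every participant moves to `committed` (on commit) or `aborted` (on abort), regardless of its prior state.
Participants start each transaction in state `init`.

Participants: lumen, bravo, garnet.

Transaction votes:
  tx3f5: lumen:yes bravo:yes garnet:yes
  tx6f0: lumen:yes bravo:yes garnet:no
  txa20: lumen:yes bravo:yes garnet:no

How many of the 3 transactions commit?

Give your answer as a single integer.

tx3f5: all yes -> commit (commits=1)
tx6f0: no from garnet -> abort (commits=1)
txa20: no from garnet -> abort (commits=1)

Answer: 1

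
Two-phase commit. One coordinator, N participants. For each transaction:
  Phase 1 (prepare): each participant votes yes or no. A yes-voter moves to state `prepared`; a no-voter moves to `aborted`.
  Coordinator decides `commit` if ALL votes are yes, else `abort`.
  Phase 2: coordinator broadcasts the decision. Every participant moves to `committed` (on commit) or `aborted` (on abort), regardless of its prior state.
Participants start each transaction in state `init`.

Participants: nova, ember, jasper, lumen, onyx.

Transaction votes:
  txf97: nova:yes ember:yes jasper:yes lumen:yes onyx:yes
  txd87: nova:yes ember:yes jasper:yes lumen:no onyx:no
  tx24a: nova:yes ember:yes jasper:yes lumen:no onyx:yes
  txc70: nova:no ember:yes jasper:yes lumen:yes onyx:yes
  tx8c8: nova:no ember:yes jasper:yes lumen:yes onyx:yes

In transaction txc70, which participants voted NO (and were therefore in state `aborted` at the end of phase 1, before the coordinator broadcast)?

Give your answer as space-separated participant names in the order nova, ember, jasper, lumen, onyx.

Txn txc70 phase 1: nova no -> aborted; ember yes -> prepared; jasper yes -> prepared; lumen yes -> prepared; onyx yes -> prepared

Answer: nova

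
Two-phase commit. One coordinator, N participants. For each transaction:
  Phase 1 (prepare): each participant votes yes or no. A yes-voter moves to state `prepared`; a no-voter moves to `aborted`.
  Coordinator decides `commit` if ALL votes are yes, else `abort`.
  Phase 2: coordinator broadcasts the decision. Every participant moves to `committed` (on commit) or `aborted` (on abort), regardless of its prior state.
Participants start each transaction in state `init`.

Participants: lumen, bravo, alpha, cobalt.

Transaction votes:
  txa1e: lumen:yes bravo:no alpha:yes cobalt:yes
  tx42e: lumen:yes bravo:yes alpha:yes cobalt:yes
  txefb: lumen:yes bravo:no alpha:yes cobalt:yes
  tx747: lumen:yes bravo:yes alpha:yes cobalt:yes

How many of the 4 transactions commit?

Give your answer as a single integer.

Answer: 2

Derivation:
txa1e: no from bravo -> abort (commits=0)
tx42e: all yes -> commit (commits=1)
txefb: no from bravo -> abort (commits=1)
tx747: all yes -> commit (commits=2)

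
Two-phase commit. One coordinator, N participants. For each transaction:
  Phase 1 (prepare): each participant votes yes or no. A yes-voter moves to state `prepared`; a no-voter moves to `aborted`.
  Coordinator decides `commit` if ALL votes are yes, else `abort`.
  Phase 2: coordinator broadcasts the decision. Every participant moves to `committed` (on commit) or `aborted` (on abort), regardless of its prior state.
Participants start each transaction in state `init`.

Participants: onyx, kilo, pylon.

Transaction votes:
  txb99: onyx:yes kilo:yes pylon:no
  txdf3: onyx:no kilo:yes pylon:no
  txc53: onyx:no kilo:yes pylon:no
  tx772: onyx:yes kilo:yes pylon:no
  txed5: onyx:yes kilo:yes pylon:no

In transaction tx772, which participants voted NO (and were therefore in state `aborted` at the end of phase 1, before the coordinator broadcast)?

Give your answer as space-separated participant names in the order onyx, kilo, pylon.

Answer: pylon

Derivation:
Txn tx772 phase 1: onyx yes -> prepared; kilo yes -> prepared; pylon no -> aborted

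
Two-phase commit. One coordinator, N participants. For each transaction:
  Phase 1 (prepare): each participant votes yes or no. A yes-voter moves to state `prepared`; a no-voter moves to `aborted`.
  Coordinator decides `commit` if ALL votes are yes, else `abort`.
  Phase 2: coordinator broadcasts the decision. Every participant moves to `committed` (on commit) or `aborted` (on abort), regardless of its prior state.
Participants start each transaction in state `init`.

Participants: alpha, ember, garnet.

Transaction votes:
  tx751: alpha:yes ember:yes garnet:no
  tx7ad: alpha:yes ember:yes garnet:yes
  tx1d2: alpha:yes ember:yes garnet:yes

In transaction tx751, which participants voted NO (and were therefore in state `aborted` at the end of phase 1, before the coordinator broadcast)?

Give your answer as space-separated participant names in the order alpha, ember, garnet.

Answer: garnet

Derivation:
Txn tx751 phase 1: alpha yes -> prepared; ember yes -> prepared; garnet no -> aborted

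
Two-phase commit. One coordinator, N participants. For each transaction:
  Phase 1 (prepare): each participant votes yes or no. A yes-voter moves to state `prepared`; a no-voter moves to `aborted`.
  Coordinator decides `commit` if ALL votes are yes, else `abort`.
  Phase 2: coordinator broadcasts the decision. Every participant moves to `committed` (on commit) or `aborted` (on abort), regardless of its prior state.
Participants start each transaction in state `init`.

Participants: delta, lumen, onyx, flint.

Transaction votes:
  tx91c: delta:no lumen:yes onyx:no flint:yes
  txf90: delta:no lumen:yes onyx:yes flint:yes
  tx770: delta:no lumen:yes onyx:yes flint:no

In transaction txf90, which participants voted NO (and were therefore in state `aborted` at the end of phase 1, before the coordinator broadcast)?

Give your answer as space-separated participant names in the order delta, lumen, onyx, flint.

Txn txf90 phase 1: delta no -> aborted; lumen yes -> prepared; onyx yes -> prepared; flint yes -> prepared

Answer: delta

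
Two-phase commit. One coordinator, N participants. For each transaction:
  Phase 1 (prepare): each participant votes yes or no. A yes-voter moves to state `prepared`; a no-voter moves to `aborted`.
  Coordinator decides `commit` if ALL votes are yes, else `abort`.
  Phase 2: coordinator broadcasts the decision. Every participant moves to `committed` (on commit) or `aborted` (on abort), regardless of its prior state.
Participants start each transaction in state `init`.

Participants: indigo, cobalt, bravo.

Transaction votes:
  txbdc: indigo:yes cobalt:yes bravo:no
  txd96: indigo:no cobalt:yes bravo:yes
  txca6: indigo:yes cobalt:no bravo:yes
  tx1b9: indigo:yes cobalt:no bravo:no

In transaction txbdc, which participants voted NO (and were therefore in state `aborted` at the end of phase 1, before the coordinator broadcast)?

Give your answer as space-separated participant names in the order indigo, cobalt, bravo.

Txn txbdc phase 1: indigo yes -> prepared; cobalt yes -> prepared; bravo no -> aborted

Answer: bravo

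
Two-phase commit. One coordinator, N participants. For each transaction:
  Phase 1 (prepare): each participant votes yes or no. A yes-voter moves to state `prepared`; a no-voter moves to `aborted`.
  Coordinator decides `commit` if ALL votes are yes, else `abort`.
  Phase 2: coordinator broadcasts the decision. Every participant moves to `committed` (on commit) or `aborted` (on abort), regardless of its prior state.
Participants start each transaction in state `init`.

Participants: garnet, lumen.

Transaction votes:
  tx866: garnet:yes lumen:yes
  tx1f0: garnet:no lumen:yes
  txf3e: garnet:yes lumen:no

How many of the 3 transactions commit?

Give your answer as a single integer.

tx866: all yes -> commit (commits=1)
tx1f0: no from garnet -> abort (commits=1)
txf3e: no from lumen -> abort (commits=1)

Answer: 1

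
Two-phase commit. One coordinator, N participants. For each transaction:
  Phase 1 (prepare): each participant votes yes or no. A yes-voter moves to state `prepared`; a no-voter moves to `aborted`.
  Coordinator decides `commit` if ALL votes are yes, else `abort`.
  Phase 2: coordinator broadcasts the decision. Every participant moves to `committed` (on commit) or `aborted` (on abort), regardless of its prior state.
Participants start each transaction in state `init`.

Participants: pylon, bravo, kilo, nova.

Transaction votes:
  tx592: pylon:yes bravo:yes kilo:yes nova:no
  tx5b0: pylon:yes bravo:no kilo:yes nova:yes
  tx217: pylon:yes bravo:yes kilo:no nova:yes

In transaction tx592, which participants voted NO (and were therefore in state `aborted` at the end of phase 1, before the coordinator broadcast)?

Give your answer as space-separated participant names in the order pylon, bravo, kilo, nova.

Answer: nova

Derivation:
Txn tx592 phase 1: pylon yes -> prepared; bravo yes -> prepared; kilo yes -> prepared; nova no -> aborted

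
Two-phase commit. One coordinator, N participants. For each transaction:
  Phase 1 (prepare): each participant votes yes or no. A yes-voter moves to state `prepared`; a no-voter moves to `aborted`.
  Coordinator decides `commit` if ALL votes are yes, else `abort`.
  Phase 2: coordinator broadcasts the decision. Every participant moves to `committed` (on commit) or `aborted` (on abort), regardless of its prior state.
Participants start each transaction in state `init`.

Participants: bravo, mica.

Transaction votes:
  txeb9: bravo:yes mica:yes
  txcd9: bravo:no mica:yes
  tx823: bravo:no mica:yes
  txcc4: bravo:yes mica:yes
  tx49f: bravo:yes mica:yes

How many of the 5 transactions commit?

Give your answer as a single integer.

txeb9: all yes -> commit (commits=1)
txcd9: no from bravo -> abort (commits=1)
tx823: no from bravo -> abort (commits=1)
txcc4: all yes -> commit (commits=2)
tx49f: all yes -> commit (commits=3)

Answer: 3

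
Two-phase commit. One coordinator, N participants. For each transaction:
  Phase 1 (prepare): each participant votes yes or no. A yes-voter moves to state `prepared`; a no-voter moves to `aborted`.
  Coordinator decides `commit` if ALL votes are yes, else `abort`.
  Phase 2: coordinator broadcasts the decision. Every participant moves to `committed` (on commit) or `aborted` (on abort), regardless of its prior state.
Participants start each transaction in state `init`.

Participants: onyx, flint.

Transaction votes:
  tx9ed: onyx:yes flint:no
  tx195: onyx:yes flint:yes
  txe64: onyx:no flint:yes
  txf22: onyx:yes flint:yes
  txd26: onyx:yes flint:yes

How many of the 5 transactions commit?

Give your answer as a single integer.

Answer: 3

Derivation:
tx9ed: no from flint -> abort (commits=0)
tx195: all yes -> commit (commits=1)
txe64: no from onyx -> abort (commits=1)
txf22: all yes -> commit (commits=2)
txd26: all yes -> commit (commits=3)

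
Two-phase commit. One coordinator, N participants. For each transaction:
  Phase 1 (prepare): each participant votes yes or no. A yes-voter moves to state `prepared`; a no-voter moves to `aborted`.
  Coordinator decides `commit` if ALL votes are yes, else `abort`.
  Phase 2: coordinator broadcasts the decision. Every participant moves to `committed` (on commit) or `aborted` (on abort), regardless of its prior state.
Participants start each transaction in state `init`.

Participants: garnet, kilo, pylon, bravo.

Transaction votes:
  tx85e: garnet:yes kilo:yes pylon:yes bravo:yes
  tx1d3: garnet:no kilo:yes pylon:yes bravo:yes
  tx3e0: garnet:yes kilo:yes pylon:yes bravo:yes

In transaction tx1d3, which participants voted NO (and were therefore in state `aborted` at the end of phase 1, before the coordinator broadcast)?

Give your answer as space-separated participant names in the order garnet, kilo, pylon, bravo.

Txn tx1d3 phase 1: garnet no -> aborted; kilo yes -> prepared; pylon yes -> prepared; bravo yes -> prepared

Answer: garnet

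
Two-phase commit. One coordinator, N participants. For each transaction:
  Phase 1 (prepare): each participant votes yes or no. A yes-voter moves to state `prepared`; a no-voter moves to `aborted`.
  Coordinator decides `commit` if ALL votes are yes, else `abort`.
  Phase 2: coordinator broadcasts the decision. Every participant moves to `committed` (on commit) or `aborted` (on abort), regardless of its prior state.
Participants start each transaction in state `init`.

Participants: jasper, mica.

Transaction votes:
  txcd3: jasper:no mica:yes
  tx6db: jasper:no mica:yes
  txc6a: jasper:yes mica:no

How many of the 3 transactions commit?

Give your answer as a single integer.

txcd3: no from jasper -> abort (commits=0)
tx6db: no from jasper -> abort (commits=0)
txc6a: no from mica -> abort (commits=0)

Answer: 0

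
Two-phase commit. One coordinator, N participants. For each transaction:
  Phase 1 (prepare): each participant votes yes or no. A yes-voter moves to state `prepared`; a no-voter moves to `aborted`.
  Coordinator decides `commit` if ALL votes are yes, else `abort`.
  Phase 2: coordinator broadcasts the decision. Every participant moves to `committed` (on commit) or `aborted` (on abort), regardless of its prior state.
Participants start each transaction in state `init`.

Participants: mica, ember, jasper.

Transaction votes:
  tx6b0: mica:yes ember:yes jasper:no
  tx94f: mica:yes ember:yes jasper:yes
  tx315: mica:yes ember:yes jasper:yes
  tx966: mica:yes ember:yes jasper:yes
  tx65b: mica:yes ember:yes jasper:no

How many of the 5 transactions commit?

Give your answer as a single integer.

tx6b0: no from jasper -> abort (commits=0)
tx94f: all yes -> commit (commits=1)
tx315: all yes -> commit (commits=2)
tx966: all yes -> commit (commits=3)
tx65b: no from jasper -> abort (commits=3)

Answer: 3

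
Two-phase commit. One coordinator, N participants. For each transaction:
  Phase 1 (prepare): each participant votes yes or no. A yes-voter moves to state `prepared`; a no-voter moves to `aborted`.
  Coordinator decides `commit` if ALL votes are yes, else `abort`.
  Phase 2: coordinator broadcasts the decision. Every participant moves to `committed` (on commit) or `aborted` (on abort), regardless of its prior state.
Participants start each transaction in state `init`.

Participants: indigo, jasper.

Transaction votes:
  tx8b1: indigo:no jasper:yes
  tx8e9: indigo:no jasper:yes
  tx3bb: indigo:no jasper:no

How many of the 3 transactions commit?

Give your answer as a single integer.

Answer: 0

Derivation:
tx8b1: no from indigo -> abort (commits=0)
tx8e9: no from indigo -> abort (commits=0)
tx3bb: no from indigo, jasper -> abort (commits=0)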